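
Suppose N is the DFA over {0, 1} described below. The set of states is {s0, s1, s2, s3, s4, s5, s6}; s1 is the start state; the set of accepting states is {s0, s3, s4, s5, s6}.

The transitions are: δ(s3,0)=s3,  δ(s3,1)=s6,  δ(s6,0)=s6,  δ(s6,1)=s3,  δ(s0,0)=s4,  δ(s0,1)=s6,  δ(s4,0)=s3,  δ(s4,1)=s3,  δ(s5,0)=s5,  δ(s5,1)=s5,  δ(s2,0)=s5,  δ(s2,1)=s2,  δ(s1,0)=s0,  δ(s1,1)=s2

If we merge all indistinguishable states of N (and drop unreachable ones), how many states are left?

P0 = {s0,s3,s4,s5,s6} | {s1,s2}.
The partition is now stable with 2 blocks: {s0,s3,s4,s5,s6} | {s1,s2}.

2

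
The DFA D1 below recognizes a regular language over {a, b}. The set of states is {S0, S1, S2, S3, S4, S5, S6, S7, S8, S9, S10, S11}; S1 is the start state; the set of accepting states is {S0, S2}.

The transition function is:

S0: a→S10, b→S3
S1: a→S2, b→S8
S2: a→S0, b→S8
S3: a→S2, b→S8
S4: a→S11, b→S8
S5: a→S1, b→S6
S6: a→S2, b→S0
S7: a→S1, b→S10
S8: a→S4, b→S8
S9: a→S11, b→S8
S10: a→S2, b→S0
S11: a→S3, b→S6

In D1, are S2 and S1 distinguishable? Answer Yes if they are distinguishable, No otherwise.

First remove the unreachable states {S5,S7,S9}; 9 states remain.
Initial partition by acceptance: {S0,S2} | {S1,S3,S4,S6,S8,S10,S11}.
On input a, block {S0,S2} splits into {S0} and {S2}.
Refine {S1,S3,S4,S6,S8,S10,S11} on symbol a: members go to different blocks, giving {S1,S3,S6,S10} and {S4,S8,S11}.
On input b, block {S1,S3,S6,S10} splits into {S1,S3} and {S6,S10}.
On input a, block {S4,S8,S11} splits into {S4,S8} and {S11}.
Refine {S4,S8} on symbol a: members go to different blocks, giving {S4} and {S8}.
No further refinement is possible. Final partition (7 blocks): {S0} | {S1,S3} | {S2} | {S4} | {S6,S10} | {S11} | {S8}.
S2 and S1 end up in different blocks, so they are distinguishable. For instance, the string 'ε' is accepted from only S2.

Yes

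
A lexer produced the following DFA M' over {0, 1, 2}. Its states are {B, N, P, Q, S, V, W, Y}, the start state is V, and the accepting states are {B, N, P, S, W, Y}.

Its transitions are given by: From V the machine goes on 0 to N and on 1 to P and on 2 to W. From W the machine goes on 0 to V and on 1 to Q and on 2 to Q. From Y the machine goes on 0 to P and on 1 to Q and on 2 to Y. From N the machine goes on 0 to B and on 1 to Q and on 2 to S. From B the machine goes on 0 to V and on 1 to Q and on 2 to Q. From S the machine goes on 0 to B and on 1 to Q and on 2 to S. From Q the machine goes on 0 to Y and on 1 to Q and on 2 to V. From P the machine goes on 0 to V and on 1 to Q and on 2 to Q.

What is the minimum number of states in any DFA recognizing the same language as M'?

All states are reachable from the start state.
Initial partition by acceptance: {B,N,P,S,W,Y} | {Q,V}.
On input 0, block {B,N,P,S,W,Y} splits into {N,S,Y} and {B,P,W}.
Refine {Q,V} on symbol 1: members go to different blocks, giving {Q} and {V}.
No further refinement is possible. Final partition (4 blocks): {N,S,Y} | {Q} | {B,P,W} | {V}.

4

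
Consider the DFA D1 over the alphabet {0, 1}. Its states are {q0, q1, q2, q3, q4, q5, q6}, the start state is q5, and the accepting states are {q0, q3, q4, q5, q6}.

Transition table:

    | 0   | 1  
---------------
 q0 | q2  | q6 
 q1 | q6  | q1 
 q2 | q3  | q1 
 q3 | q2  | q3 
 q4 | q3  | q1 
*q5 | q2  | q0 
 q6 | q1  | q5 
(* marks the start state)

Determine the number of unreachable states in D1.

1

No path from q5 leads to q4; the other 6 states are all reachable.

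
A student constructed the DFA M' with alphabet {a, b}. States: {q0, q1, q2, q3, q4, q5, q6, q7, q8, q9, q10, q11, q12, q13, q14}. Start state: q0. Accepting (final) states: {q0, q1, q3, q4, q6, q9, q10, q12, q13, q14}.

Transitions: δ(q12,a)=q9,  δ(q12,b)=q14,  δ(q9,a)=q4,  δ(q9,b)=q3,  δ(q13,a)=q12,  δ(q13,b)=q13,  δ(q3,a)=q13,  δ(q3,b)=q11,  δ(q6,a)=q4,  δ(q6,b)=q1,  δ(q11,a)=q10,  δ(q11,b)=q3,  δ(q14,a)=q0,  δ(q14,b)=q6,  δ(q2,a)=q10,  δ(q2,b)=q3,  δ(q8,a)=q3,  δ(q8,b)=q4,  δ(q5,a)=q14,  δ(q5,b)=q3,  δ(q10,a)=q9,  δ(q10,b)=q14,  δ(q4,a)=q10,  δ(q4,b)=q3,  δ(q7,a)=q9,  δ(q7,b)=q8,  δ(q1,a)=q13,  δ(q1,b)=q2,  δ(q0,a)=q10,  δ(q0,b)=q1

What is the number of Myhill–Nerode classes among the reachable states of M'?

States {q5,q7,q8} cannot be reached from the start state, so discard them.
Initial partition by acceptance: {q0,q1,q3,q4,q6,q9,q10,q12,q13,q14} | {q2,q11}.
Refine {q0,q1,q3,q4,q6,q9,q10,q12,q13,q14} on symbol b: members go to different blocks, giving {q0,q4,q6,q9,q10,q12,q13,q14} and {q1,q3}.
Refine {q0,q4,q6,q9,q10,q12,q13,q14} on symbol b: members go to different blocks, giving {q0,q4,q6,q9} and {q10,q12,q13,q14}.
On input a, block {q0,q4,q6,q9} splits into {q0,q4} and {q6,q9}.
On input a, block {q10,q12,q13,q14} splits into {q10,q12} and {q13} and {q14}.
No further refinement is possible. Final partition (7 blocks): {q0,q4} | {q2,q11} | {q1,q3} | {q10,q12} | {q6,q9} | {q13} | {q14}.

7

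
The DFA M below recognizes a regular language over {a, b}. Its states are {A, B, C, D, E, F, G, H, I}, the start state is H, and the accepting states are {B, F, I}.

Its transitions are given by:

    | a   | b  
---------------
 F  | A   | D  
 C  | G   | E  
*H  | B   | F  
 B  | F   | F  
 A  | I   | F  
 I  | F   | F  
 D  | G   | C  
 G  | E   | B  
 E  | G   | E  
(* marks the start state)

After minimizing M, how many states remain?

5

Initial partition by acceptance: {B,F,I} | {A,C,D,E,G,H}.
Refine {B,F,I} on symbol a: members go to different blocks, giving {B,I} and {F}.
Split {A,C,D,E,G,H} by δ(·,a) → {C,D,E,G} and {A,H}.
Split {C,D,E,G} by δ(·,b) → {C,D,E} and {G}.
Stable partition: {B,I} | {C,D,E} | {F} | {A,H} | {G} — 5 equivalence classes.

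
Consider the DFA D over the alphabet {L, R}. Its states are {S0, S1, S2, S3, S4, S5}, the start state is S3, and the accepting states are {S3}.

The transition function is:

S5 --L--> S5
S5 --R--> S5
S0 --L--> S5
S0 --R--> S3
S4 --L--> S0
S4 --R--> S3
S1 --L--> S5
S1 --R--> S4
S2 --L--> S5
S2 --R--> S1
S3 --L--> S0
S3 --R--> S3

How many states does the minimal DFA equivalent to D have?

3

First remove the unreachable states {S1,S2,S4}; 3 states remain.
P0 = {S3} | {S0,S5}.
Split {S0,S5} by δ(·,R) → {S0} and {S5}.
The partition is now stable with 3 blocks: {S3} | {S0} | {S5}.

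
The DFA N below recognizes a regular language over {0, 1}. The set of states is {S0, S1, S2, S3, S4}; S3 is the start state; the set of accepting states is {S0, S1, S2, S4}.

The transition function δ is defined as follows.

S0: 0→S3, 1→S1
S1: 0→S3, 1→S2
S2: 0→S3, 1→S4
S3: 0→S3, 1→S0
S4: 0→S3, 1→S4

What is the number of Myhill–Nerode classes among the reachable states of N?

Every state is reachable, so we keep all 5.
P0 = {S0,S1,S2,S4} | {S3}.
Stable partition: {S0,S1,S2,S4} | {S3} — 2 equivalence classes.

2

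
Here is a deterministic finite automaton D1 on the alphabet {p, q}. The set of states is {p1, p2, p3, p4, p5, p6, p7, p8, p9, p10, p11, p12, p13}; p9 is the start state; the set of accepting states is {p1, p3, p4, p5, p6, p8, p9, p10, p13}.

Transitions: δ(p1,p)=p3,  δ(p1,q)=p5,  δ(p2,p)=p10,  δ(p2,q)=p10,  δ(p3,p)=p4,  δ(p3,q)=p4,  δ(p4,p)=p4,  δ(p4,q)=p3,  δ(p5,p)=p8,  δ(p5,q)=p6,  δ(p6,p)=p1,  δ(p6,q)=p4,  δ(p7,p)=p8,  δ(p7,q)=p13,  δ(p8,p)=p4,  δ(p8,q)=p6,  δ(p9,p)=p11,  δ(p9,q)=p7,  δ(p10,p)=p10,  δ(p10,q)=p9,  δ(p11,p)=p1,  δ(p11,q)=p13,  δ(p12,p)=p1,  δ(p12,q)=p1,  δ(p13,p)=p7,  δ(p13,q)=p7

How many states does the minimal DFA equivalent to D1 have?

3

States {p2,p10,p12} cannot be reached from the start state, so discard them.
Initial partition by acceptance: {p1,p3,p4,p5,p6,p8,p9,p13} | {p7,p11}.
Refine {p1,p3,p4,p5,p6,p8,p9,p13} on symbol p: members go to different blocks, giving {p1,p3,p4,p5,p6,p8} and {p9,p13}.
The partition is now stable with 3 blocks: {p1,p3,p4,p5,p6,p8} | {p7,p11} | {p9,p13}.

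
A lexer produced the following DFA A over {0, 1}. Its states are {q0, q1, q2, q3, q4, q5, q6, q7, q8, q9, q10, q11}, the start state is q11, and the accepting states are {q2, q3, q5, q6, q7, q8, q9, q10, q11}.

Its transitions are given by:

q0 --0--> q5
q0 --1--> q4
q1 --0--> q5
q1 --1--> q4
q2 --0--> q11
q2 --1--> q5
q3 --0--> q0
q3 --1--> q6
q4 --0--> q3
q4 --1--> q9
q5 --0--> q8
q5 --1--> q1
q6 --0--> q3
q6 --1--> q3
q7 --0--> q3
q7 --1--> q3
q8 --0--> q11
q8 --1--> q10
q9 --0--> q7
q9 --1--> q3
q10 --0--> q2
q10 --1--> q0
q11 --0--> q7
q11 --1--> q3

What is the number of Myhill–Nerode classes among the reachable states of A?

7

All states are reachable from the start state.
Start with accepting vs non-accepting: {q2,q3,q5,q6,q7,q8,q9,q10,q11} | {q0,q1,q4}.
Refine {q2,q3,q5,q6,q7,q8,q9,q10,q11} on symbol 0: members go to different blocks, giving {q2,q5,q6,q7,q8,q9,q10,q11} and {q3}.
Refine {q2,q5,q6,q7,q8,q9,q10,q11} on symbol 0: members go to different blocks, giving {q2,q5,q8,q9,q10,q11} and {q6,q7}.
On input 0, block {q2,q5,q8,q9,q10,q11} splits into {q2,q5,q8,q10} and {q9,q11}.
Refine {q2,q5,q8,q10} on symbol 0: members go to different blocks, giving {q2,q8} and {q5,q10}.
On input 0, block {q0,q1,q4} splits into {q0,q1} and {q4}.
Stable partition: {q2,q8} | {q0,q1} | {q3} | {q6,q7} | {q9,q11} | {q5,q10} | {q4} — 7 equivalence classes.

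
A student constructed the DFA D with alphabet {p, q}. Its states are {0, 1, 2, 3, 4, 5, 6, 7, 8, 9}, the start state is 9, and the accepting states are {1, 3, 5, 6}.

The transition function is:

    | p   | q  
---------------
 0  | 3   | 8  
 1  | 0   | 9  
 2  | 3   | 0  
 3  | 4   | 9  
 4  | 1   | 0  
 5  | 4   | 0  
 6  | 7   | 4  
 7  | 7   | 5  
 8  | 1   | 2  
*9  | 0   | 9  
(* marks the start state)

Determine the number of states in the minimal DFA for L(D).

3

Reachable states from the start: {0,1,2,3,4,8,9}. Unreachable: {5,6,7} — drop them.
Start with accepting vs non-accepting: {1,3} | {0,2,4,8,9}.
Split {0,2,4,8,9} by δ(·,p) → {0,2,4,8} and {9}.
Stable partition: {1,3} | {0,2,4,8} | {9} — 3 equivalence classes.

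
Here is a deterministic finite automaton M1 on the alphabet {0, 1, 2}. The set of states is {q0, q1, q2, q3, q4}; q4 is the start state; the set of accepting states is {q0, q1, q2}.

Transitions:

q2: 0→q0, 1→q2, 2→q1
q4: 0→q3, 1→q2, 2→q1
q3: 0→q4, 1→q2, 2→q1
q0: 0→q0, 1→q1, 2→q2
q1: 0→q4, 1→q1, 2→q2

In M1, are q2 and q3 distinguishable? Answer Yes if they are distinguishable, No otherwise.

Yes

Start with accepting vs non-accepting: {q0,q1,q2} | {q3,q4}.
On input 0, block {q0,q1,q2} splits into {q0,q2} and {q1}.
On input 1, block {q0,q2} splits into {q0} and {q2}.
The partition is now stable with 4 blocks: {q0} | {q3,q4} | {q1} | {q2}.
q2 and q3 end up in different blocks, so they are distinguishable. For instance, the string 'ε' is accepted from only q2.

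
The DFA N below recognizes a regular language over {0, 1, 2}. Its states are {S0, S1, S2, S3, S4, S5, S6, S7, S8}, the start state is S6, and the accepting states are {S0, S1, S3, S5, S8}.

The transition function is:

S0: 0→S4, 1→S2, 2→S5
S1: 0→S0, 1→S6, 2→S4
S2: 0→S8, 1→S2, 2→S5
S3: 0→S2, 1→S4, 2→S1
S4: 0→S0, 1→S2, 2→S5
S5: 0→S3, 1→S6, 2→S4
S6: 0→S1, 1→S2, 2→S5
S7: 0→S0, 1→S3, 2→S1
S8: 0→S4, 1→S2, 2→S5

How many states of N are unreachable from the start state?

1

BFS from S6 reaches {S0, S1, S2, S3, S4, S5, S6, S8}; the 1 state(s) S7 are never visited.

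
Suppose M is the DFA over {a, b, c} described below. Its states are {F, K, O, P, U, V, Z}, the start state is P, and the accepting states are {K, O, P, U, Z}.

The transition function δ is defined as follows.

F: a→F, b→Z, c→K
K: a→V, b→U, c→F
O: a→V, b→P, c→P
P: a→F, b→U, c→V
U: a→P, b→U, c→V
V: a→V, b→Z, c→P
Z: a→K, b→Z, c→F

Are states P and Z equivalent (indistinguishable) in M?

First remove the unreachable states {O}; 6 states remain.
Initial partition by acceptance: {K,P,U,Z} | {F,V}.
On input a, block {K,P,U,Z} splits into {U,Z} and {K,P}.
Stable partition: {U,Z} | {F,V} | {K,P} — 3 equivalence classes.
P and Z end up in different blocks, so they are distinguishable. For instance, the string 'a' is accepted from only Z.

No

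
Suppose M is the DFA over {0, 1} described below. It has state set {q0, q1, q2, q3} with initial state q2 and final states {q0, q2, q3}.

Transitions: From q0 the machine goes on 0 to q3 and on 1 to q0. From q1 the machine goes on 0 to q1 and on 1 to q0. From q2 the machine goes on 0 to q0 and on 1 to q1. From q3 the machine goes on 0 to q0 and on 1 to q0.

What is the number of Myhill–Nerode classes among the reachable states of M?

3

All states are reachable from the start state.
P0 = {q0,q2,q3} | {q1}.
On input 1, block {q0,q2,q3} splits into {q0,q3} and {q2}.
No further refinement is possible. Final partition (3 blocks): {q0,q3} | {q1} | {q2}.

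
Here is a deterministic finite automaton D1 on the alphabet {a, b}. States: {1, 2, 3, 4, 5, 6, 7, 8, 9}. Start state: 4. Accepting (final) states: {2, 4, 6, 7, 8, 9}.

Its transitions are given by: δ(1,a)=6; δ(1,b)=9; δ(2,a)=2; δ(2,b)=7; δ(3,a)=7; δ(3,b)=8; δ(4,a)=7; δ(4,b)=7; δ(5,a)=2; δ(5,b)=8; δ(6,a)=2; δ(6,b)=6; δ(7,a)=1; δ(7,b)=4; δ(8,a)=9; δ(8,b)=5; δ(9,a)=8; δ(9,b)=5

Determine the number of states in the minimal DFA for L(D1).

States {3} cannot be reached from the start state, so discard them.
Start with accepting vs non-accepting: {2,4,6,7,8,9} | {1,5}.
Refine {2,4,6,7,8,9} on symbol a: members go to different blocks, giving {2,4,6,8,9} and {7}.
Split {2,4,6,8,9} by δ(·,a) → {2,6,8,9} and {4}.
On input b, block {2,6,8,9} splits into {8,9} and {2} and {6}.
Refine {1,5} on symbol a: members go to different blocks, giving {1} and {5}.
The partition is now stable with 7 blocks: {8,9} | {1} | {7} | {4} | {2} | {6} | {5}.

7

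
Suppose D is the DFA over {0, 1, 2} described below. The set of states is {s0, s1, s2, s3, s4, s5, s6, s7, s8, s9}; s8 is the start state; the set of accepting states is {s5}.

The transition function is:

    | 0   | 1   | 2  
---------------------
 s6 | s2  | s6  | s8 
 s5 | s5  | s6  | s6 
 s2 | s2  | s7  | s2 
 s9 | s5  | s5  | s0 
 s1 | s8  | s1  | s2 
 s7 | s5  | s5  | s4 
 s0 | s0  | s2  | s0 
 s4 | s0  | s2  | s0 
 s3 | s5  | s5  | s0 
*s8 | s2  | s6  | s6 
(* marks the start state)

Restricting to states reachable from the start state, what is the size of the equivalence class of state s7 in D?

1

Reachable states from the start: {s0,s2,s4,s5,s6,s7,s8}. Unreachable: {s1,s3,s9} — drop them.
Start with accepting vs non-accepting: {s5} | {s0,s2,s4,s6,s7,s8}.
On input 0, block {s0,s2,s4,s6,s7,s8} splits into {s0,s2,s4,s6,s8} and {s7}.
On input 1, block {s0,s2,s4,s6,s8} splits into {s0,s4,s6,s8} and {s2}.
Refine {s0,s4,s6,s8} on symbol 0: members go to different blocks, giving {s0,s4} and {s6,s8}.
The partition is now stable with 5 blocks: {s5} | {s0,s4} | {s7} | {s2} | {s6,s8}.
The equivalence class containing s7 is {s7}, of size 1.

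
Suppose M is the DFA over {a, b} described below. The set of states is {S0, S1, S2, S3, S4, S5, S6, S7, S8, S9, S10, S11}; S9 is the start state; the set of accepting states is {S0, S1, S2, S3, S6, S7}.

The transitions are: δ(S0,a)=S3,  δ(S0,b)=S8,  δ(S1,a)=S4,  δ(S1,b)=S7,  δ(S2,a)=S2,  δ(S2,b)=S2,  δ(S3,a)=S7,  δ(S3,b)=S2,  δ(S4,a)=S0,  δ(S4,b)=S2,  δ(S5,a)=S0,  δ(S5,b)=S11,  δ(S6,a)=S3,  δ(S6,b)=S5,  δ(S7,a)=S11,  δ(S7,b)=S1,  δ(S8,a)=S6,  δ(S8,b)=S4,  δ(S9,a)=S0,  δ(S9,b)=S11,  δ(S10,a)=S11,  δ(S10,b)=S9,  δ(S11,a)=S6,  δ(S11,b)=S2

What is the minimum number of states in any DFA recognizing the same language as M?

Reachable states from the start: {S0,S1,S2,S3,S4,S5,S6,S7,S8,S9,S11}. Unreachable: {S10} — drop them.
Start with accepting vs non-accepting: {S0,S1,S2,S3,S6,S7} | {S4,S5,S8,S9,S11}.
Refine {S0,S1,S2,S3,S6,S7} on symbol a: members go to different blocks, giving {S0,S2,S3,S6} and {S1,S7}.
On input a, block {S0,S2,S3,S6} splits into {S0,S2,S6} and {S3}.
On input a, block {S0,S2,S6} splits into {S0,S6} and {S2}.
Split {S4,S5,S8,S9,S11} by δ(·,b) → {S5,S8,S9} and {S4,S11}.
No further refinement is possible. Final partition (6 blocks): {S0,S6} | {S5,S8,S9} | {S1,S7} | {S3} | {S2} | {S4,S11}.

6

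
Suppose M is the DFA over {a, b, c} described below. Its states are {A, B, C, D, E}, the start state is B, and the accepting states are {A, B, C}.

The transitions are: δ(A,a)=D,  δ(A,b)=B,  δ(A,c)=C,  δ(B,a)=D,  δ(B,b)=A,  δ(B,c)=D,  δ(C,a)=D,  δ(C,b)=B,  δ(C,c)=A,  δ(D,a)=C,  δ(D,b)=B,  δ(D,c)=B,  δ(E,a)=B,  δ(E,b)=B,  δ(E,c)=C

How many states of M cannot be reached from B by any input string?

No path from B leads to E; the other 4 states are all reachable.

1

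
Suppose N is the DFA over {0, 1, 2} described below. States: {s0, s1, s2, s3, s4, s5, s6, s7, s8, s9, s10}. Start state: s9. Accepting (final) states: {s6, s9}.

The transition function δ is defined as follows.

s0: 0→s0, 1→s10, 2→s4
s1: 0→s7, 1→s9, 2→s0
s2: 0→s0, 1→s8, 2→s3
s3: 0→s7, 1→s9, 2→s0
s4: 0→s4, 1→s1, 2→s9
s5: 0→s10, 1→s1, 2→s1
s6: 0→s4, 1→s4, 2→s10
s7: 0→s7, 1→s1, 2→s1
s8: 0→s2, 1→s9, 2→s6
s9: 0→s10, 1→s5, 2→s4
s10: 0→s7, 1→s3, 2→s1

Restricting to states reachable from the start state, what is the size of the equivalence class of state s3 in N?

2

States {s2,s6,s8} cannot be reached from the start state, so discard them.
P0 = {s9} | {s0,s1,s3,s4,s5,s7,s10}.
Refine {s0,s1,s3,s4,s5,s7,s10} on symbol 1: members go to different blocks, giving {s0,s4,s5,s7,s10} and {s1,s3}.
Split {s0,s4,s5,s7,s10} by δ(·,1) → {s4,s5,s7,s10} and {s0}.
Split {s4,s5,s7,s10} by δ(·,2) → {s5,s7,s10} and {s4}.
No further refinement is possible. Final partition (5 blocks): {s9} | {s5,s7,s10} | {s1,s3} | {s0} | {s4}.
State s3 belongs to the block {s1,s3}, which has 2 states.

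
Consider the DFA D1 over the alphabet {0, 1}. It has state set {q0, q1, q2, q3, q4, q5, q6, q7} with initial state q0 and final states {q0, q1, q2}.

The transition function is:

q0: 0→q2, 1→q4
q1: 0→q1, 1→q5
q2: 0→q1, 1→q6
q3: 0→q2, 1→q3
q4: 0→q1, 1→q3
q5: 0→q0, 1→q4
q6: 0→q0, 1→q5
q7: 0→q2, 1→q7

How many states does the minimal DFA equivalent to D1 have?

2

Reachable states from the start: {q0,q1,q2,q3,q4,q5,q6}. Unreachable: {q7} — drop them.
Start with accepting vs non-accepting: {q0,q1,q2} | {q3,q4,q5,q6}.
Stable partition: {q0,q1,q2} | {q3,q4,q5,q6} — 2 equivalence classes.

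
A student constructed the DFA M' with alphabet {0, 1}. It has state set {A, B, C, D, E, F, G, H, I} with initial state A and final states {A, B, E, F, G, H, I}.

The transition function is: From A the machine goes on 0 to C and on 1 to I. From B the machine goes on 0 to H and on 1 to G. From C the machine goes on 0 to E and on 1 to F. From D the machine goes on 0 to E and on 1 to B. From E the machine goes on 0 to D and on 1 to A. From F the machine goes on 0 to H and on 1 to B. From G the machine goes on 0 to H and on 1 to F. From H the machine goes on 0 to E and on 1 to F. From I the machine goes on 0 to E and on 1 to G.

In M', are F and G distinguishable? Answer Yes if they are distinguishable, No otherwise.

No

All states are reachable from the start state.
Start with accepting vs non-accepting: {A,B,E,F,G,H,I} | {C,D}.
Refine {A,B,E,F,G,H,I} on symbol 0: members go to different blocks, giving {B,F,G,H,I} and {A,E}.
Refine {B,F,G,H,I} on symbol 0: members go to different blocks, giving {B,F,G} and {H,I}.
On input 1, block {A,E} splits into {A} and {E}.
Stable partition: {B,F,G} | {C,D} | {A} | {H,I} | {E} — 5 equivalence classes.
F and G lie in the same block of the stable partition, so they are equivalent — no string distinguishes them.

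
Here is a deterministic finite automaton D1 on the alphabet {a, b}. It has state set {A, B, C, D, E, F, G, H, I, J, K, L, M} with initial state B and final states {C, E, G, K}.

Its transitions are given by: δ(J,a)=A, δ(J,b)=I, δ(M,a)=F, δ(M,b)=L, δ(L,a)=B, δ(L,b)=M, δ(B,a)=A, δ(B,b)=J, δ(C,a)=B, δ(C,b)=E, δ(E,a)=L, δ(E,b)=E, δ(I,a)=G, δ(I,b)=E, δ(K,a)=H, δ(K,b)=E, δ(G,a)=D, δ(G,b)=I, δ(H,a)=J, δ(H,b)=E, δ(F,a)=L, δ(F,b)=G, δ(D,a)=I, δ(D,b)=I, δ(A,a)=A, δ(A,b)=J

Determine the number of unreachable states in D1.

3

Starting at B and following transitions, the reachable set is {A, B, D, E, F, G, I, J, L, M}. That leaves C, H, K unreachable — 3 in total.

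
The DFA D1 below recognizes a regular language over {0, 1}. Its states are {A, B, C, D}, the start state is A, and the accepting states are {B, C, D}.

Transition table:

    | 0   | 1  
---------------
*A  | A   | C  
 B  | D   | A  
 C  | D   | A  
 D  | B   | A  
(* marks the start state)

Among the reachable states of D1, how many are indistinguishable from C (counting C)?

All states are reachable from the start state.
Start with accepting vs non-accepting: {B,C,D} | {A}.
The partition is now stable with 2 blocks: {B,C,D} | {A}.
State C belongs to the block {B,C,D}, which has 3 states.

3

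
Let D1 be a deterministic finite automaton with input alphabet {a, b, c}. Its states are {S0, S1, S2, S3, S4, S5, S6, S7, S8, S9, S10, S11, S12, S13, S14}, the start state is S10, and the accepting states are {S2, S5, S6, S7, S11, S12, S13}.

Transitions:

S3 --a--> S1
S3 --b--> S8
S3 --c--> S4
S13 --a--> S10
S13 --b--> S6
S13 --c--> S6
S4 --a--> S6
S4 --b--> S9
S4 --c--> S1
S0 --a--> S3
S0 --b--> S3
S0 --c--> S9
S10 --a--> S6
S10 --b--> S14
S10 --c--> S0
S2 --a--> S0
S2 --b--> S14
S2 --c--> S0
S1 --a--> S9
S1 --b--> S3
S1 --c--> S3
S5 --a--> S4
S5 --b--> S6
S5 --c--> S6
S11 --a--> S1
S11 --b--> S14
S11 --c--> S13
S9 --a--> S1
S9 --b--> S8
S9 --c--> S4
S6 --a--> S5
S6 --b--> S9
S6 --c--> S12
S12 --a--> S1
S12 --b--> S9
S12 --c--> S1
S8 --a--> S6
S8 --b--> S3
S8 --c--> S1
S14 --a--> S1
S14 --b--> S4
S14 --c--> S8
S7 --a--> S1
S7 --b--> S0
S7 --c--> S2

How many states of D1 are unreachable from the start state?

No path from S10 leads to S2, S7, S11, S13; the other 11 states are all reachable.

4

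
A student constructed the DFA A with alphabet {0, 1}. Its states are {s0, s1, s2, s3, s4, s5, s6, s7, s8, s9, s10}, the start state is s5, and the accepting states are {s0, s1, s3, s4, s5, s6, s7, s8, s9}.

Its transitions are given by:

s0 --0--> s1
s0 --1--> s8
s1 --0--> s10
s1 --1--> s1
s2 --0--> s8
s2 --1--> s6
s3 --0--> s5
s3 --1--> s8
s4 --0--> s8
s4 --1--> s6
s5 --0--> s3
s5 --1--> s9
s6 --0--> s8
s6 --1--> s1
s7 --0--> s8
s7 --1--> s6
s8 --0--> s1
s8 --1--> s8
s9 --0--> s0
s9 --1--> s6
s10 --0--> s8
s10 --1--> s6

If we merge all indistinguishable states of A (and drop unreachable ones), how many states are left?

7

First remove the unreachable states {s2,s4,s7}; 8 states remain.
P0 = {s0,s1,s3,s5,s6,s8,s9} | {s10}.
Split {s0,s1,s3,s5,s6,s8,s9} by δ(·,0) → {s0,s3,s5,s6,s8,s9} and {s1}.
Refine {s0,s3,s5,s6,s8,s9} on symbol 0: members go to different blocks, giving {s3,s5,s6,s9} and {s0,s8}.
Split {s3,s5,s6,s9} by δ(·,0) → {s3,s5} and {s6,s9}.
On input 1, block {s3,s5} splits into {s3} and {s5}.
Refine {s6,s9} on symbol 1: members go to different blocks, giving {s6} and {s9}.
The partition is now stable with 7 blocks: {s3} | {s10} | {s1} | {s0,s8} | {s6} | {s5} | {s9}.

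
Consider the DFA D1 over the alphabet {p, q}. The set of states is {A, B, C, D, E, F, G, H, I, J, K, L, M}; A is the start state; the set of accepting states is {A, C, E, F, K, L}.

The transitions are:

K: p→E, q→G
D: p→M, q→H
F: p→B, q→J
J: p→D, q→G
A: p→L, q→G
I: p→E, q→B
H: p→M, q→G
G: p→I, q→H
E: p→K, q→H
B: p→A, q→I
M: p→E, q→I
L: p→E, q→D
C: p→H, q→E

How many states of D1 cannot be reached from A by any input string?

3

BFS from A reaches {A, B, D, E, G, H, I, K, L, M}; the 3 state(s) C, F, J are never visited.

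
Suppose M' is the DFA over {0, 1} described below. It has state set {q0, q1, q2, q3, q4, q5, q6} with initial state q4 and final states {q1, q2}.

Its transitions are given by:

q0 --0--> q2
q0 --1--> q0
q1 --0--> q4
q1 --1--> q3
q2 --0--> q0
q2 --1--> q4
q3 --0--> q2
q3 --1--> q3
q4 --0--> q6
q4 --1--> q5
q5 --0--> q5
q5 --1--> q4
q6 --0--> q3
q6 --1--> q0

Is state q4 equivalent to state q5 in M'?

No

Reachable states from the start: {q0,q2,q3,q4,q5,q6}. Unreachable: {q1} — drop them.
Start with accepting vs non-accepting: {q2} | {q0,q3,q4,q5,q6}.
Refine {q0,q3,q4,q5,q6} on symbol 0: members go to different blocks, giving {q4,q5,q6} and {q0,q3}.
Split {q4,q5,q6} by δ(·,0) → {q4,q5} and {q6}.
Split {q4,q5} by δ(·,0) → {q4} and {q5}.
The partition is now stable with 5 blocks: {q2} | {q4} | {q0,q3} | {q6} | {q5}.
q4 and q5 end up in different blocks, so they are distinguishable. For instance, the string '000' is accepted from only q4.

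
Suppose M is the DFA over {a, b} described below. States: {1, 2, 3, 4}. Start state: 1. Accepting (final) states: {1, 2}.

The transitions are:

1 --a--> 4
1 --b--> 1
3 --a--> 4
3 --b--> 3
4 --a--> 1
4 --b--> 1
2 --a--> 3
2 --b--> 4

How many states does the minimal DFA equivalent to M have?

Reachable states from the start: {1,4}. Unreachable: {2,3} — drop them.
P0 = {1} | {4}.
The partition is now stable with 2 blocks: {1} | {4}.

2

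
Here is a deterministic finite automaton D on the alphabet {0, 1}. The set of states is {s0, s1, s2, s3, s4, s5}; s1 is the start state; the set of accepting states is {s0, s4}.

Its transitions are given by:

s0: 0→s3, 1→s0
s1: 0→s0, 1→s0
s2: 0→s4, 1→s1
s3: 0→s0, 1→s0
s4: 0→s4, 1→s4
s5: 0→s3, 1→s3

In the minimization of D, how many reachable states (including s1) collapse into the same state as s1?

Reachable states from the start: {s0,s1,s3}. Unreachable: {s2,s4,s5} — drop them.
Initial partition by acceptance: {s0} | {s1,s3}.
Stable partition: {s0} | {s1,s3} — 2 equivalence classes.
The equivalence class containing s1 is {s1,s3}, of size 2.

2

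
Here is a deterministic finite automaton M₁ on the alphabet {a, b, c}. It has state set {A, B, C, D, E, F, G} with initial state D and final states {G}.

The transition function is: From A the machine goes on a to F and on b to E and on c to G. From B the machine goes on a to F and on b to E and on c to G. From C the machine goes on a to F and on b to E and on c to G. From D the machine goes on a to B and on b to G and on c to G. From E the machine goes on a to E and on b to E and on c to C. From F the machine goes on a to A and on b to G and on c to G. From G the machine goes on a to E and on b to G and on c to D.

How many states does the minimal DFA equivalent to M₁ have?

All states are reachable from the start state.
Start with accepting vs non-accepting: {G} | {A,B,C,D,E,F}.
On input b, block {A,B,C,D,E,F} splits into {A,B,C,E} and {D,F}.
On input a, block {A,B,C,E} splits into {A,B,C} and {E}.
The partition is now stable with 4 blocks: {G} | {A,B,C} | {D,F} | {E}.

4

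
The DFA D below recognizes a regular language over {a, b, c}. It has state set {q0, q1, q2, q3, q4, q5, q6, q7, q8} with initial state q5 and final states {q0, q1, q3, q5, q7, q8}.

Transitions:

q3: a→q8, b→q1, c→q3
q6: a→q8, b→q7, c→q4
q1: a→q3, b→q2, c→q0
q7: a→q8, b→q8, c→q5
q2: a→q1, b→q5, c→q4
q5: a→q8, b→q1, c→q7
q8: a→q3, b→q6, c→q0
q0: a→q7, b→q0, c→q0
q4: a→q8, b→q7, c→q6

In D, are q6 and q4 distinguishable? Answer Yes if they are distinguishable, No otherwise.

No

All states are reachable from the start state.
Start with accepting vs non-accepting: {q0,q1,q3,q5,q7,q8} | {q2,q4,q6}.
Refine {q0,q1,q3,q5,q7,q8} on symbol b: members go to different blocks, giving {q0,q3,q5,q7} and {q1,q8}.
Split {q0,q3,q5,q7} by δ(·,a) → {q3,q5,q7} and {q0}.
No further refinement is possible. Final partition (4 blocks): {q3,q5,q7} | {q2,q4,q6} | {q1,q8} | {q0}.
q6 and q4 lie in the same block of the stable partition, so they are equivalent — no string distinguishes them.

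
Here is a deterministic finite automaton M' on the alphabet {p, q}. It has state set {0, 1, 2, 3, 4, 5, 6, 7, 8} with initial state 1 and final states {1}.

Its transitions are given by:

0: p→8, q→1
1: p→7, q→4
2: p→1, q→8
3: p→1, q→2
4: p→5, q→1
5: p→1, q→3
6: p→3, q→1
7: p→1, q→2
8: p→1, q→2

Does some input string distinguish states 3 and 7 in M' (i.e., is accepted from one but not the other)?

First remove the unreachable states {0,6}; 7 states remain.
Start with accepting vs non-accepting: {1} | {2,3,4,5,7,8}.
On input p, block {2,3,4,5,7,8} splits into {2,3,5,7,8} and {4}.
Stable partition: {1} | {2,3,5,7,8} | {4} — 3 equivalence classes.
3 and 7 lie in the same block of the stable partition, so they are equivalent — no string distinguishes them.

No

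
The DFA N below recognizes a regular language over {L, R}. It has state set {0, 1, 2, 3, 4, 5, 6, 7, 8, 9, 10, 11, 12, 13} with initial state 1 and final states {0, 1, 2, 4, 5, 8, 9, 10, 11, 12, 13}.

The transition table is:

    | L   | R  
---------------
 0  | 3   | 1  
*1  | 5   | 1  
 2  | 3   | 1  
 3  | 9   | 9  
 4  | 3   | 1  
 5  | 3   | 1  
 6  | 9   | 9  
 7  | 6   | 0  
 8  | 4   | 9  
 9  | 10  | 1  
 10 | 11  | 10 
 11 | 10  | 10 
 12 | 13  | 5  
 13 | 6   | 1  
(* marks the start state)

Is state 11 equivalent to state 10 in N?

Yes

States {0,2,4,6,7,8,12,13} cannot be reached from the start state, so discard them.
Start with accepting vs non-accepting: {1,5,9,10,11} | {3}.
On input L, block {1,5,9,10,11} splits into {1,9,10,11} and {5}.
Split {1,9,10,11} by δ(·,L) → {9,10,11} and {1}.
Split {9,10,11} by δ(·,R) → {10,11} and {9}.
No further refinement is possible. Final partition (5 blocks): {10,11} | {3} | {5} | {1} | {9}.
11 and 10 lie in the same block of the stable partition, so they are equivalent — no string distinguishes them.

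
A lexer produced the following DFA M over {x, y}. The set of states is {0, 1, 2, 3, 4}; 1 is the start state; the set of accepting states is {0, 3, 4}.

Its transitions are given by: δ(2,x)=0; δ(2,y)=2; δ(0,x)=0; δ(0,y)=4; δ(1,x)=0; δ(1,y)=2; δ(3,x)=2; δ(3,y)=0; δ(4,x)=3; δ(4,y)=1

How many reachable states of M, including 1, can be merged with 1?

All states are reachable from the start state.
Start with accepting vs non-accepting: {0,3,4} | {1,2}.
Split {0,3,4} by δ(·,x) → {0,4} and {3}.
Refine {0,4} on symbol x: members go to different blocks, giving {0} and {4}.
No further refinement is possible. Final partition (4 blocks): {0} | {1,2} | {3} | {4}.
The equivalence class containing 1 is {1,2}, of size 2.

2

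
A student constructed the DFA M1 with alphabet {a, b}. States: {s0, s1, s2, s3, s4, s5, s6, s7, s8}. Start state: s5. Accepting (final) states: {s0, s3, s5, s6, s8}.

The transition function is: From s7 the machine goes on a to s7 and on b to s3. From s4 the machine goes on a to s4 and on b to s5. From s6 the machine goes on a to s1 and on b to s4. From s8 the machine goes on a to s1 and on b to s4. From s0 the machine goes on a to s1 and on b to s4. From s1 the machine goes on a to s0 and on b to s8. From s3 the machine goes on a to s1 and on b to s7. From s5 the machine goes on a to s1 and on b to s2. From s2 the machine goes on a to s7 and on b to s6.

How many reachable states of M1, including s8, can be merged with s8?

5

Initial partition by acceptance: {s0,s3,s5,s6,s8} | {s1,s2,s4,s7}.
Refine {s1,s2,s4,s7} on symbol a: members go to different blocks, giving {s2,s4,s7} and {s1}.
No further refinement is possible. Final partition (3 blocks): {s0,s3,s5,s6,s8} | {s2,s4,s7} | {s1}.
The equivalence class containing s8 is {s0,s3,s5,s6,s8}, of size 5.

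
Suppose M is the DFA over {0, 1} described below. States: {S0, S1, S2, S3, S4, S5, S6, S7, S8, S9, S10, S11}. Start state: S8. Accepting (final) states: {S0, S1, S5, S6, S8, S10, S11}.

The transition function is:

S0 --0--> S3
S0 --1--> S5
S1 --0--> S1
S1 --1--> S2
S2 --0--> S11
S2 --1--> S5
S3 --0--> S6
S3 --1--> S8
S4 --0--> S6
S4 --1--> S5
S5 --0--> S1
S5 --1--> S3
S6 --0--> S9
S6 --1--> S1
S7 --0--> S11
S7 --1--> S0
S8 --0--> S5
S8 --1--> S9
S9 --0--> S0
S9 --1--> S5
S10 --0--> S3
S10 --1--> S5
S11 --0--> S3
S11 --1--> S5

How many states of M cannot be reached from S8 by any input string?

BFS from S8 reaches {S0, S1, S2, S3, S5, S6, S8, S9, S11}; the 3 state(s) S4, S7, S10 are never visited.

3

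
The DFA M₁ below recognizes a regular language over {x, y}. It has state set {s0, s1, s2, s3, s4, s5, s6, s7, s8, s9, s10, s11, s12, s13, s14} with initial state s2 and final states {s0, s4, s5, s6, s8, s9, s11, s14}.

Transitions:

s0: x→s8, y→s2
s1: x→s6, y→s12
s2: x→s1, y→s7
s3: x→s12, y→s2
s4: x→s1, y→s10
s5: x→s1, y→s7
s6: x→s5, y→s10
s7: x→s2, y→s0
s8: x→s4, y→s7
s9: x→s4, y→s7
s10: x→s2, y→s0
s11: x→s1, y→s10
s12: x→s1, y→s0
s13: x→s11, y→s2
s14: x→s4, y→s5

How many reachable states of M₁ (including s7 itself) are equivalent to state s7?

Reachable states from the start: {s0,s1,s2,s4,s5,s6,s7,s8,s10,s12}. Unreachable: {s3,s9,s11,s13,s14} — drop them.
Initial partition by acceptance: {s0,s4,s5,s6,s8} | {s1,s2,s7,s10,s12}.
Split {s0,s4,s5,s6,s8} by δ(·,x) → {s0,s6,s8} and {s4,s5}.
Refine {s0,s6,s8} on symbol x: members go to different blocks, giving {s6,s8} and {s0}.
On input x, block {s1,s2,s7,s10,s12} splits into {s2,s7,s10,s12} and {s1}.
On input x, block {s2,s7,s10,s12} splits into {s2,s12} and {s7,s10}.
On input y, block {s2,s12} splits into {s2} and {s12}.
The partition is now stable with 7 blocks: {s6,s8} | {s2} | {s4,s5} | {s0} | {s1} | {s7,s10} | {s12}.
The equivalence class containing s7 is {s7,s10}, of size 2.

2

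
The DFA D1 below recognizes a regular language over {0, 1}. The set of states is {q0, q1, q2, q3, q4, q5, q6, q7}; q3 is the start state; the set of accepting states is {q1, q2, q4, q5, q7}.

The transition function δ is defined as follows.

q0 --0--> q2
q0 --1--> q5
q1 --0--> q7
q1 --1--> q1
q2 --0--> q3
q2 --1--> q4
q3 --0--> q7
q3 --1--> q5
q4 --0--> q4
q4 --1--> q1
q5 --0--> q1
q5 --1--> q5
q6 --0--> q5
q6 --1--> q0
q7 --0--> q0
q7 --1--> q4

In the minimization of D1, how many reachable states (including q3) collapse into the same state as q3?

First remove the unreachable states {q6}; 7 states remain.
Initial partition by acceptance: {q1,q2,q4,q5,q7} | {q0,q3}.
Split {q1,q2,q4,q5,q7} by δ(·,0) → {q1,q4,q5} and {q2,q7}.
Split {q1,q4,q5} by δ(·,0) → {q4,q5} and {q1}.
On input 0, block {q4,q5} splits into {q4} and {q5}.
No further refinement is possible. Final partition (5 blocks): {q4} | {q0,q3} | {q2,q7} | {q1} | {q5}.
State q3 belongs to the block {q0,q3}, which has 2 states.

2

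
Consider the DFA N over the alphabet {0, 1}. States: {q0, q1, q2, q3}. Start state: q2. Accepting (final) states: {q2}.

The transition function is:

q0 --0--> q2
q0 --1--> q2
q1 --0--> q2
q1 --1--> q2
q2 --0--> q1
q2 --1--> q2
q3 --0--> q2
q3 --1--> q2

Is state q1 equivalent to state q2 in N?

Reachable states from the start: {q1,q2}. Unreachable: {q0,q3} — drop them.
P0 = {q2} | {q1}.
The partition is now stable with 2 blocks: {q2} | {q1}.
q1 and q2 end up in different blocks, so they are distinguishable. For instance, the string 'ε' is accepted from only q2.

No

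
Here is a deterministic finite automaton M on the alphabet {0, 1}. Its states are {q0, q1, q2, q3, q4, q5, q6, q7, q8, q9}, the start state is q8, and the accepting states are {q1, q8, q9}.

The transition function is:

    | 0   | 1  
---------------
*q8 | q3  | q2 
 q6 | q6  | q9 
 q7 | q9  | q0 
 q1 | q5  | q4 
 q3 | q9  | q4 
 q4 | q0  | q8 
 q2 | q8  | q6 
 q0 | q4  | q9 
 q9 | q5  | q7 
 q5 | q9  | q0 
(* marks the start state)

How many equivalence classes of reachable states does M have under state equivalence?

3

First remove the unreachable states {q1}; 9 states remain.
Initial partition by acceptance: {q8,q9} | {q0,q2,q3,q4,q5,q6,q7}.
On input 0, block {q0,q2,q3,q4,q5,q6,q7} splits into {q2,q3,q5,q7} and {q0,q4,q6}.
Stable partition: {q8,q9} | {q2,q3,q5,q7} | {q0,q4,q6} — 3 equivalence classes.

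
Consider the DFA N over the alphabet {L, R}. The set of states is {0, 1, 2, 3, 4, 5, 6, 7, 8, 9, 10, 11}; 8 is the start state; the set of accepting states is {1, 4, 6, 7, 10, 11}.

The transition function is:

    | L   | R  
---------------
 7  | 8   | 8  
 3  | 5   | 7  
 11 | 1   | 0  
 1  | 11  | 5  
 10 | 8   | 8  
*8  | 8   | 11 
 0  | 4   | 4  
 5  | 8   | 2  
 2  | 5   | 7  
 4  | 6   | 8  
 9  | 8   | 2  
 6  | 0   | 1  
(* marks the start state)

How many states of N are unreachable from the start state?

3

No path from 8 leads to 3, 9, 10; the other 9 states are all reachable.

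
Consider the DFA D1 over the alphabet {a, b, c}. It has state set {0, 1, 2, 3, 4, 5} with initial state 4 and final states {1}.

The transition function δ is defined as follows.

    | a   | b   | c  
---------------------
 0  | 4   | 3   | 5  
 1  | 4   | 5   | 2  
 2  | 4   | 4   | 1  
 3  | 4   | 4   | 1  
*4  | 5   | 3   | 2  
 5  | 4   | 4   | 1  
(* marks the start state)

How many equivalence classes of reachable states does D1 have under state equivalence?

3

Reachable states from the start: {1,2,3,4,5}. Unreachable: {0} — drop them.
P0 = {1} | {2,3,4,5}.
Refine {2,3,4,5} on symbol c: members go to different blocks, giving {2,3,5} and {4}.
Stable partition: {1} | {2,3,5} | {4} — 3 equivalence classes.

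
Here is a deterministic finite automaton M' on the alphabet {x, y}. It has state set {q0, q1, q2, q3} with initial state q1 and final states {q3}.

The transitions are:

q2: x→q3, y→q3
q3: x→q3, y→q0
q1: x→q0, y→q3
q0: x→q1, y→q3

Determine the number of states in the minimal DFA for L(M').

2

States {q2} cannot be reached from the start state, so discard them.
Start with accepting vs non-accepting: {q3} | {q0,q1}.
Stable partition: {q3} | {q0,q1} — 2 equivalence classes.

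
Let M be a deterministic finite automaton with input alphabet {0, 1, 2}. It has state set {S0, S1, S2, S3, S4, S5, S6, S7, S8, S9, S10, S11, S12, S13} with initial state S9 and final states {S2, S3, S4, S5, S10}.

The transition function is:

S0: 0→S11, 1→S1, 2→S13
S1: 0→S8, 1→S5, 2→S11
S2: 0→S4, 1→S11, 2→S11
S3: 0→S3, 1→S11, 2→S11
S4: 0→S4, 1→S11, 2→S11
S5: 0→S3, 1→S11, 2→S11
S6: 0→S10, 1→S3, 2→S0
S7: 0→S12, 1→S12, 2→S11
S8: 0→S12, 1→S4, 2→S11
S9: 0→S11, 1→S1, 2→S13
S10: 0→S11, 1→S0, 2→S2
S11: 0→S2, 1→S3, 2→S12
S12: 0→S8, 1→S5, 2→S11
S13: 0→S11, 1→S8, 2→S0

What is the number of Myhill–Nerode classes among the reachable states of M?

4

Reachable states from the start: {S0,S1,S2,S3,S4,S5,S8,S9,S11,S12,S13}. Unreachable: {S6,S7,S10} — drop them.
Initial partition by acceptance: {S2,S3,S4,S5} | {S0,S1,S8,S9,S11,S12,S13}.
Refine {S0,S1,S8,S9,S11,S12,S13} on symbol 0: members go to different blocks, giving {S0,S1,S8,S9,S12,S13} and {S11}.
Split {S0,S1,S8,S9,S12,S13} by δ(·,0) → {S0,S9,S13} and {S1,S8,S12}.
Stable partition: {S2,S3,S4,S5} | {S0,S9,S13} | {S11} | {S1,S8,S12} — 4 equivalence classes.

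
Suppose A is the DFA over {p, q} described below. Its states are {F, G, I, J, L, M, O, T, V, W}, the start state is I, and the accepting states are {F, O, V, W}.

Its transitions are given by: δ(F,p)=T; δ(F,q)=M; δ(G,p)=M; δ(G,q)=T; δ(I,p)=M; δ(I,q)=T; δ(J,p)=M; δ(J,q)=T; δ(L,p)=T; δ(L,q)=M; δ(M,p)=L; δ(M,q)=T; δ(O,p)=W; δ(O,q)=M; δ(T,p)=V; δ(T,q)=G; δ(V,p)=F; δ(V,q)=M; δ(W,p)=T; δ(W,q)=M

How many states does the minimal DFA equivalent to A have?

6

States {J,O,W} cannot be reached from the start state, so discard them.
Start with accepting vs non-accepting: {F,V} | {G,I,L,M,T}.
Split {F,V} by δ(·,p) → {V} and {F}.
On input p, block {G,I,L,M,T} splits into {G,I,L,M} and {T}.
Split {G,I,L,M} by δ(·,p) → {G,I,M} and {L}.
On input p, block {G,I,M} splits into {G,I} and {M}.
No further refinement is possible. Final partition (6 blocks): {V} | {G,I} | {F} | {T} | {L} | {M}.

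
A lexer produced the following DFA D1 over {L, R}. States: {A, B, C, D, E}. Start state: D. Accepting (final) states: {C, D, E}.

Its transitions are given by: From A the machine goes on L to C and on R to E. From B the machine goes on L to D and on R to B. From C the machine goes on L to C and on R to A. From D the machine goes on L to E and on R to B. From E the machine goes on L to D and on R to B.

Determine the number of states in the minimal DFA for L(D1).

States {A,C} cannot be reached from the start state, so discard them.
Initial partition by acceptance: {D,E} | {B}.
No further refinement is possible. Final partition (2 blocks): {D,E} | {B}.

2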